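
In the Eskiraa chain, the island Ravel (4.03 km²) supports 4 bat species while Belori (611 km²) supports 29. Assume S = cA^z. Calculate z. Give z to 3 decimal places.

Taking logs: ln S = ln c + z ln A, so z = (ln S₂ − ln S₁)/(ln A₂ − ln A₁).
z = ln(29/4) / ln(611/4.03) = ln(7.25) / ln(151.6) = 1.9810 / 5.0213 = 0.3945

0.395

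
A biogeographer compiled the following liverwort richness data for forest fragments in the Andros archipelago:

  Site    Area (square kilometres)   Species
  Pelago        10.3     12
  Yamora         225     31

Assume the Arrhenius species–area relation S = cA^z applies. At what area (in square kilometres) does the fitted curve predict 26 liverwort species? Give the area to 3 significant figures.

127 square kilometres

z = ln(31/12) / ln(225/10.3) = 0.9491 / 3.0840 = 0.3077
c = 12 / 10.3^0.3077 = 12 / 2.05 = 5.854
A = (26/5.854)^(1/0.3077) ⇒ ln A = ln(4.441)/0.3077 = 4.8446
A = e^4.8446 ≈ 127 square kilometres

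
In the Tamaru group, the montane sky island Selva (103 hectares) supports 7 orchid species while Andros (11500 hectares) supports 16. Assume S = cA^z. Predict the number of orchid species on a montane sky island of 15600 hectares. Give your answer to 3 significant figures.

z = ln(16/7) / ln(11500/103) = 0.8267 / 4.7154 = 0.1753
c = 7 / 103^0.1753 = 7 / 2.254 = 3.106
S₃ = 3.106 × 15600^0.1753 = 3.106 × 5.434 ≈ 16.88

16.9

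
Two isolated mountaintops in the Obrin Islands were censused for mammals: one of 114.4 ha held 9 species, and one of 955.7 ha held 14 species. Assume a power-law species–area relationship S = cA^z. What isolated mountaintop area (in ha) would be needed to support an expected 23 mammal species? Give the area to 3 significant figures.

10400 ha

z = ln(14/9) / ln(955.7/114.4) = 0.4418 / 2.1227 = 0.2081
c = 9 / 114.4^0.2081 = 9 / 2.682 = 3.356
A = (23/3.356)^(1/0.2081) ⇒ ln A = ln(6.854)/0.2081 = 9.2475
A = e^9.2475 ≈ 10379 ha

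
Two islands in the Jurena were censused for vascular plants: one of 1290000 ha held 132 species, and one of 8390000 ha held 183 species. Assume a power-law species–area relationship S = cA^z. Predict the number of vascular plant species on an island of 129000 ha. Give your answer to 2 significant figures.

88

z = ln(183/132) / ln(8390000/1290000) = 0.3267 / 1.8724 = 0.1745
c = 132 / 1290000^0.1745 = 132 / 11.64 = 11.34
S₃ = 11.34 × 129000^0.1745 = 11.34 × 7.792 ≈ 88.33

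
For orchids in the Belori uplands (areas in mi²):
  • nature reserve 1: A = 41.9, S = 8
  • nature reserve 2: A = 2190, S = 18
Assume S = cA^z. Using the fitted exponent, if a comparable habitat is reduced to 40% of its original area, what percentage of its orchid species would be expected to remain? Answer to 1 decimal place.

82.9%

z = ln(18/8) / ln(2190/41.9) = 0.8109 / 3.9564 = 0.2050
S_new/S_old = (A_new/A_old)^z = 0.4^0.2050 = exp(0.2050 × -0.9163) = 0.8288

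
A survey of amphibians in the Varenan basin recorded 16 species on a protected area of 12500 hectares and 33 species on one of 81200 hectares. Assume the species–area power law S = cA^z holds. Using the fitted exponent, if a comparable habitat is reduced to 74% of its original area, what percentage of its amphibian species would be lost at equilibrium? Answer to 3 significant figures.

z = ln(33/16) / ln(81200/12500) = 0.7239 / 1.8712 = 0.3869
S_new/S_old = (A_new/A_old)^z = 0.74^0.3869 = exp(0.3869 × -0.3011) = 0.89
Fraction lost = 1 − 0.89 = 0.11

11.0%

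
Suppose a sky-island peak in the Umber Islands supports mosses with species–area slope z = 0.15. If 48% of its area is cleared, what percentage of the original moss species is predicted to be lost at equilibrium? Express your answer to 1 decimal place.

S_new/S_old = (A_new/A_old)^z = 0.52^0.15
= exp(0.15 × ln 0.52) = exp(0.15 × -0.6539) = exp(-0.0981) ≈ 0.9066
Fraction lost = 1 − 0.9066 = 0.09343

9.3%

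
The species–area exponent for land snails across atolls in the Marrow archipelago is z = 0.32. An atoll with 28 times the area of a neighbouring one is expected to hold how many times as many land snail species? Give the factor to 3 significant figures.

S₂/S₁ = (A₂/A₁)^z = 28^0.32
ln(S₂/S₁) = 0.32 × ln 28 = 0.32 × 3.3322 = 1.0663
S₂/S₁ = e^1.0663 ≈ 2.905

2.90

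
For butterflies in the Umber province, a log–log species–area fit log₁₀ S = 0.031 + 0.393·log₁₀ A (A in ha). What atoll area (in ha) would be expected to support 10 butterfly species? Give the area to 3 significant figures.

292 ha

10 = 1.074 × A^0.393  ⇒  A^0.393 = 10/1.074 = 9.311
ln A = ln(9.311) / 0.393 = 2.2312 / 0.393 = 5.6774
A = e^5.6774 ≈ 292.2 ha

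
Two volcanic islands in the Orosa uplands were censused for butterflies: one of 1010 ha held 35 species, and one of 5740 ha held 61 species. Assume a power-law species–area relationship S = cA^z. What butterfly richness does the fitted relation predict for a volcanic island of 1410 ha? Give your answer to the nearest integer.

39

z = ln(61/35) / ln(5740/1010) = 0.5555 / 1.7375 = 0.3197
c = 35 / 1010^0.3197 = 35 / 9.132 = 3.833
S₃ = 3.833 × 1410^0.3197 = 3.833 × 10.16 ≈ 38.94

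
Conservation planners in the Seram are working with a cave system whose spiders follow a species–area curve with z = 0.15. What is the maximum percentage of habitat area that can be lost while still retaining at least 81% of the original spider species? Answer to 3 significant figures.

Need (A_new/A_old)^0.15 = 0.81, so A_new/A_old = 0.81^(1/0.15) = 0.81^6.667
ln(A_new/A_old) = ln 0.81 / 0.15 = -0.2107 / 0.15 = -1.4048
A_new/A_old = e^-1.4048 ≈ 0.2454
Fraction that can be lost = 1 − 0.2454 = 0.7546

75.5%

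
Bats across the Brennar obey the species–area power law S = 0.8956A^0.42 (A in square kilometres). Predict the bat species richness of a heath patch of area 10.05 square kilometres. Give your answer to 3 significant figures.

2.36

S = 0.8956 × 10.05^0.42
ln S = ln 0.8956 + 0.42 × ln 10.05 = -0.1103 + 0.42 × 2.3076 = 0.8589
S = e^0.8589 ≈ 2.361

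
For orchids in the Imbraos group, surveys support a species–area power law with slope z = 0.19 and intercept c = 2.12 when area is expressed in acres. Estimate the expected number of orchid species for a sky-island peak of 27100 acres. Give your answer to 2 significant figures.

S = 2.12 × 27100^0.19 = 2.12 × 6.954 ≈ 14.74

15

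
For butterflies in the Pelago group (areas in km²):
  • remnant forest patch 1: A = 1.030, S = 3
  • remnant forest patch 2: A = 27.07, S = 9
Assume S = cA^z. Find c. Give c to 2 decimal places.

z = ln(S₂/S₁) / ln(A₂/A₁) = ln(9/3) / ln(27.07/1.03) = 1.0986 / 3.2689 = 0.3361
c = S₁ / A₁^z = 3 / 1.03^0.3361 = 3 / 1.01 = 2.97

2.97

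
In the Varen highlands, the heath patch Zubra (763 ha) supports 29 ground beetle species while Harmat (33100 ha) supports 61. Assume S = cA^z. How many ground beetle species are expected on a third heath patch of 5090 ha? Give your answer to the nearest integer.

z = ln(61/29) / ln(33100/763) = 0.7436 / 3.7700 = 0.1972
c = 29 / 763^0.1972 = 29 / 3.703 = 7.832
S₃ = 7.832 × 5090^0.1972 = 7.832 × 5.384 ≈ 42.17

42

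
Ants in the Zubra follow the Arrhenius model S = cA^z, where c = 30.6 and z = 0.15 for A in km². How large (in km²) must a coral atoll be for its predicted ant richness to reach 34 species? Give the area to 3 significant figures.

34 = 30.6 × A^0.15  ⇒  A^0.15 = 34/30.6 = 1.111
ln A = ln(1.111) / 0.15 = 0.1054 / 0.15 = 0.7024
A = e^0.7024 ≈ 2.019 km²

2.02 km²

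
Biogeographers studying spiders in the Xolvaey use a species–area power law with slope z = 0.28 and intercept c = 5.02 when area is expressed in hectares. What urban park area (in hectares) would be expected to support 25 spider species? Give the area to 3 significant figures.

309 hectares

25 = 5.02 × A^0.28  ⇒  A^0.28 = 25/5.02 = 4.98
ln A = ln(4.98) / 0.28 = 1.6054 / 0.28 = 5.7337
A = e^5.7337 ≈ 309.1 hectares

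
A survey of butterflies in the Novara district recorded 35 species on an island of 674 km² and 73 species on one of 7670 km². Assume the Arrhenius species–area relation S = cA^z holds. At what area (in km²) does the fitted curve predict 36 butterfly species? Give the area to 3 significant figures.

z = ln(73/35) / ln(7670/674) = 0.7351 / 2.4318 = 0.3023
c = 35 / 674^0.3023 = 35 / 7.162 = 4.887
A = (36/4.887)^(1/0.3023) ⇒ ln A = ln(7.367)/0.3023 = 6.6064
A = e^6.6064 ≈ 739.8 km²

740 km²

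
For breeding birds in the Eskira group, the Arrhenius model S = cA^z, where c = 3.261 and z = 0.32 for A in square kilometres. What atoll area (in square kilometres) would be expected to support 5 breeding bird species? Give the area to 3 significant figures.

5 = 3.261 × A^0.32  ⇒  A^0.32 = 5/3.261 = 1.533
ln A = ln(1.533) / 0.32 = 0.4274 / 0.32 = 1.3356
A = e^1.3356 ≈ 3.802 square kilometres

3.80 square kilometres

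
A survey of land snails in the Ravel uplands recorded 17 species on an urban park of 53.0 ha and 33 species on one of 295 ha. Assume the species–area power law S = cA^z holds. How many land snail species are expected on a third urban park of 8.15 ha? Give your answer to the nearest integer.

z = ln(33/17) / ln(295/53) = 0.6633 / 1.7167 = 0.3864
c = 17 / 53^0.3864 = 17 / 4.637 = 3.666
S₃ = 3.666 × 8.15^0.3864 = 3.666 × 2.249 ≈ 8.247

8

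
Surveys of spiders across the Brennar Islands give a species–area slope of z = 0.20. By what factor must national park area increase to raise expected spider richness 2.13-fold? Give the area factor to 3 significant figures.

43.8

(A₂/A₁)^0.2 = 2.13, so A₂/A₁ = 2.13^(1/0.2) = 2.13^5
ln(A₂/A₁) = ln 2.13 / 0.2 = 0.7561 / 0.2 = 3.7806
A₂/A₁ = e^3.7806 ≈ 43.84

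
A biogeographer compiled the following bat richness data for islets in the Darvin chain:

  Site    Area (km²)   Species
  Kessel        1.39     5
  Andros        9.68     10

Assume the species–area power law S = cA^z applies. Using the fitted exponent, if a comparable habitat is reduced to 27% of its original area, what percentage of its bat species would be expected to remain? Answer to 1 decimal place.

z = ln(10/5) / ln(9.68/1.39) = 0.6931 / 1.9408 = 0.3572
S_new/S_old = (A_new/A_old)^z = 0.27^0.3572 = exp(0.3572 × -1.3093) = 0.6265

62.6%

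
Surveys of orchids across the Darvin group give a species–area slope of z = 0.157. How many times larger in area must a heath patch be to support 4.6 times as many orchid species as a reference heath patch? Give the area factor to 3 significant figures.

16600

(A₂/A₁)^0.157 = 4.6, so A₂/A₁ = 4.6^(1/0.157) = 4.6^6.369
ln(A₂/A₁) = ln 4.6 / 0.157 = 1.5261 / 0.157 = 9.7201
A₂/A₁ = e^9.7201 ≈ 16649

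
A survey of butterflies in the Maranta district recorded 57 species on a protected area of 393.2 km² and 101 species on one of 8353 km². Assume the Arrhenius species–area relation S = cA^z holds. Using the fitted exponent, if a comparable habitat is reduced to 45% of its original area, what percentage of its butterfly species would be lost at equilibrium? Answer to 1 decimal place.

z = ln(101/57) / ln(8353/393.2) = 0.5721 / 3.0561 = 0.1872
S_new/S_old = (A_new/A_old)^z = 0.45^0.1872 = exp(0.1872 × -0.7985) = 0.8612
Fraction lost = 1 − 0.8612 = 0.1388

13.9%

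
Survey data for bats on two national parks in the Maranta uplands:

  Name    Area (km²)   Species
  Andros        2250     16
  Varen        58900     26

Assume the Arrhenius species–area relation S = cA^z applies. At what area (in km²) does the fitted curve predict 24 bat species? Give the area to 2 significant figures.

z = ln(26/16) / ln(58900/2250) = 0.4855 / 3.2649 = 0.1487
c = 16 / 2250^0.1487 = 16 / 3.151 = 5.077
A = (24/5.077)^(1/0.1487) ⇒ ln A = ln(4.727)/0.1487 = 10.4453
A = e^10.4453 ≈ 34383 km²

34000 km²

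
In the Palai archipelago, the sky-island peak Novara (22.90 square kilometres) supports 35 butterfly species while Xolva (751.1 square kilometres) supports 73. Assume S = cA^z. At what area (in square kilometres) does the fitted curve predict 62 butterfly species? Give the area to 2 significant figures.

z = ln(73/35) / ln(751.1/22.9) = 0.7351 / 3.4904 = 0.2106
c = 35 / 22.9^0.2106 = 35 / 1.934 = 18.1
A = (62/18.1)^(1/0.2106) ⇒ ln A = ln(3.425)/0.2106 = 5.8461
A = e^5.8461 ≈ 345.9 square kilometres

350 square kilometres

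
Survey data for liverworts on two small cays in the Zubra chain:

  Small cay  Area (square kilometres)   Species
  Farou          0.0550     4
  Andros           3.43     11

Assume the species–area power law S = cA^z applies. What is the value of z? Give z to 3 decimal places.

0.245

Taking logs: ln S = ln c + z ln A, so z = (ln S₂ − ln S₁)/(ln A₂ − ln A₁).
z = ln(11/4) / ln(3.43/0.055) = ln(2.75) / ln(62.36) = 1.0116 / 4.1330 = 0.2448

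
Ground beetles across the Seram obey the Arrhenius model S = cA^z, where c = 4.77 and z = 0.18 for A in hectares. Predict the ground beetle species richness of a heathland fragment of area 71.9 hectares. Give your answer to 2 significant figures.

10

S = 4.77 × 71.9^0.18
ln S = ln 4.77 + 0.18 × ln 71.9 = 1.5623 + 0.18 × 4.2753 = 2.3319
S = e^2.3319 ≈ 10.3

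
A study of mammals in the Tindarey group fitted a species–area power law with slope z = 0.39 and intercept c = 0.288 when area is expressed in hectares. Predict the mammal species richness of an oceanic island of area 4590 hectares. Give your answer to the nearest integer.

S = 0.288 × 4590^0.39 = 0.288 × 26.8 ≈ 7.718

8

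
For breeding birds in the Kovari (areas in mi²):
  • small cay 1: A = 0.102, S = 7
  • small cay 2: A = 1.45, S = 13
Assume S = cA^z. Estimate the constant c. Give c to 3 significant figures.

11.9

z = ln(S₂/S₁) / ln(A₂/A₁) = ln(13/7) / ln(1.45/0.102) = 0.6190 / 2.6543 = 0.2332
c = S₁ / A₁^z = 7 / 0.102^0.2332 = 7 / 0.5872 = 11.92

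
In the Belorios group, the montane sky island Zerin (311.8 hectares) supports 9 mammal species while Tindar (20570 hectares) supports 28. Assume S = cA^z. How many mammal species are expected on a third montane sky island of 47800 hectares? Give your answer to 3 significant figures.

35.2

z = ln(28/9) / ln(20570/311.8) = 1.1350 / 4.1892 = 0.2709
c = 9 / 311.8^0.2709 = 9 / 4.739 = 1.899
S₃ = 1.899 × 47800^0.2709 = 1.899 × 18.53 ≈ 35.19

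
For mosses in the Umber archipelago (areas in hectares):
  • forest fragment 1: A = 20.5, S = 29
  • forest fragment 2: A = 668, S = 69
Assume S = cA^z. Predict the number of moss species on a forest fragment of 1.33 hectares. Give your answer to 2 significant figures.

15

z = ln(69/29) / ln(668/20.5) = 0.8668 / 3.4839 = 0.2488
c = 29 / 20.5^0.2488 = 29 / 2.12 = 13.68
S₃ = 13.68 × 1.33^0.2488 = 13.68 × 1.074 ≈ 14.68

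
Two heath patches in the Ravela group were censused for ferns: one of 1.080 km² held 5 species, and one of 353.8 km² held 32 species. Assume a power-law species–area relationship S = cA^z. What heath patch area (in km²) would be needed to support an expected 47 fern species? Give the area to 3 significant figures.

z = ln(32/5) / ln(353.8/1.08) = 1.8563 / 5.7918 = 0.3205
c = 5 / 1.08^0.3205 = 5 / 1.025 = 4.878
A = (47/4.878)^(1/0.3205) ⇒ ln A = ln(9.635)/0.3205 = 7.0681
A = e^7.0681 ≈ 1174 km²

1170 km²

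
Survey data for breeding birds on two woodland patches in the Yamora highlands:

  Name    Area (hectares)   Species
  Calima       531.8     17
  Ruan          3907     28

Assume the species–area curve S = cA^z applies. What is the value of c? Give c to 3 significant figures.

z = ln(S₂/S₁) / ln(A₂/A₁) = ln(28/17) / ln(3907/531.8) = 0.4990 / 1.9943 = 0.2502
c = S₁ / A₁^z = 17 / 531.8^0.2502 = 17 / 4.809 = 3.535

3.54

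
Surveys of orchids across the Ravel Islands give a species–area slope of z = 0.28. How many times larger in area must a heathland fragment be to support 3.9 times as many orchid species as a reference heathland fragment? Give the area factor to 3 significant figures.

129

(A₂/A₁)^0.28 = 3.9, so A₂/A₁ = 3.9^(1/0.28) = 3.9^3.571
ln(A₂/A₁) = ln 3.9 / 0.28 = 1.3610 / 0.28 = 4.8606
A₂/A₁ = e^4.8606 ≈ 129.1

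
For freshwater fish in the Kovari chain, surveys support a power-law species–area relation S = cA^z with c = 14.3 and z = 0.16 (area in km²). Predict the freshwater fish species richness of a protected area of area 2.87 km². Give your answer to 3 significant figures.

16.9

S = 14.3 × 2.87^0.16 = 14.3 × 1.184 ≈ 16.93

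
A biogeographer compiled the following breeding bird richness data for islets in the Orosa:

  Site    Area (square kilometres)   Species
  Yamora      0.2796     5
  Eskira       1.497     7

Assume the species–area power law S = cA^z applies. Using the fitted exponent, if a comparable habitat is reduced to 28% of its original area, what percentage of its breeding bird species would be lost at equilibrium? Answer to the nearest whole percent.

23%

z = ln(7/5) / ln(1.497/0.2796) = 0.3365 / 1.6779 = 0.2005
S_new/S_old = (A_new/A_old)^z = 0.28^0.2005 = exp(0.2005 × -1.2730) = 0.7747
Fraction lost = 1 − 0.7747 = 0.2253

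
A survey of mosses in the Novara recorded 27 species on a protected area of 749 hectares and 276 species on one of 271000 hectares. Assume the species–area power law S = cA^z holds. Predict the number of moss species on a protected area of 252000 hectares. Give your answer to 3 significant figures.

z = ln(276/27) / ln(271000/749) = 2.3246 / 5.8911 = 0.3946
c = 27 / 749^0.3946 = 27 / 13.62 = 1.982
S₃ = 1.982 × 252000^0.3946 = 1.982 × 135.3 ≈ 268.2

268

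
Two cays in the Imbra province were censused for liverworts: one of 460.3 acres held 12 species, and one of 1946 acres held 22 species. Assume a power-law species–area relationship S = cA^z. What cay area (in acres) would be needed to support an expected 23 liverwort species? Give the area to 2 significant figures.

2200 acres

z = ln(22/12) / ln(1946/460.3) = 0.6061 / 1.4417 = 0.4204
c = 12 / 460.3^0.4204 = 12 / 13.17 = 0.911
A = (23/0.911)^(1/0.4204) ⇒ ln A = ln(25.25)/0.4204 = 7.6793
A = e^7.6793 ≈ 2163 acres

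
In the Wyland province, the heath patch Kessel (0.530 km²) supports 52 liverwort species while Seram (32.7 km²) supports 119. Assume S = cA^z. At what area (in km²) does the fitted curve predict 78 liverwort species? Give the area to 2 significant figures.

z = ln(119/52) / ln(32.7/0.53) = 0.8279 / 4.1223 = 0.2008
c = 52 / 0.53^0.2008 = 52 / 0.8803 = 59.07
A = (78/59.07)^(1/0.2008) ⇒ ln A = ln(1.32)/0.2008 = 1.3841
A = e^1.3841 ≈ 3.991 km²

4.0 km²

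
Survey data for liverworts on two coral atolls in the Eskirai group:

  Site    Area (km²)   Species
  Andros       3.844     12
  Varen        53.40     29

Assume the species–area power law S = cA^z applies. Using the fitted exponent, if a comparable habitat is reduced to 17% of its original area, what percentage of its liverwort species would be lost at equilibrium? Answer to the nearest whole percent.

45%

z = ln(29/12) / ln(53.4/3.844) = 0.8824 / 2.6313 = 0.3353
S_new/S_old = (A_new/A_old)^z = 0.17^0.3353 = exp(0.3353 × -1.7720) = 0.552
Fraction lost = 1 − 0.552 = 0.448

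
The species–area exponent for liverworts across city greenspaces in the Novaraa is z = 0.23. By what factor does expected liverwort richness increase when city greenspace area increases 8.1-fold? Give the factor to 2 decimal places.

S₂/S₁ = (A₂/A₁)^z = 8.1^0.23
ln(S₂/S₁) = 0.23 × ln 8.1 = 0.23 × 2.0919 = 0.4811
S₂/S₁ = e^0.4811 ≈ 1.618

1.62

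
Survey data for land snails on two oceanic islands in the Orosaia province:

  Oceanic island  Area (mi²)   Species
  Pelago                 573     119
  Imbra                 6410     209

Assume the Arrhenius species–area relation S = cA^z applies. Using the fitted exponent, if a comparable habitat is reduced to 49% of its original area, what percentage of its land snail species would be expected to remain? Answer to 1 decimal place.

84.7%

z = ln(209/119) / ln(6410/573) = 0.5632 / 2.4147 = 0.2332
S_new/S_old = (A_new/A_old)^z = 0.49^0.2332 = exp(0.2332 × -0.7133) = 0.8467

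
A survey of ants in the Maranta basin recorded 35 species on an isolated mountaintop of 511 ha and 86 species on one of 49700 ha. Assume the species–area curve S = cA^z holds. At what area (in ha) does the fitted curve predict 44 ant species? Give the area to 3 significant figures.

z = ln(86/35) / ln(49700/511) = 0.8990 / 4.5774 = 0.1964
c = 35 / 511^0.1964 = 35 / 3.404 = 10.28
A = (44/10.28)^(1/0.1964) ⇒ ln A = ln(4.279)/0.1964 = 7.4016
A = e^7.4016 ≈ 1639 ha

1640 ha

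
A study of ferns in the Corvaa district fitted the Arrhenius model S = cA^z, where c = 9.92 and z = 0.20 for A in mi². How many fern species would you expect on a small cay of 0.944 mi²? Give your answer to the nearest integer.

10 species

S = 9.92 × 0.944^0.2
ln S = ln 9.92 + 0.2 × ln 0.944 = 2.2946 + 0.2 × -0.0576 = 2.2830
S = e^2.2830 ≈ 9.806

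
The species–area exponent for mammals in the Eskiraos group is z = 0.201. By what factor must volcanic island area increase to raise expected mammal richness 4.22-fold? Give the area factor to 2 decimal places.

1291.24

(A₂/A₁)^0.201 = 4.22, so A₂/A₁ = 4.22^(1/0.201) = 4.22^4.975
ln(A₂/A₁) = ln 4.22 / 0.201 = 1.4398 / 0.201 = 7.1634
A₂/A₁ = e^7.1634 ≈ 1291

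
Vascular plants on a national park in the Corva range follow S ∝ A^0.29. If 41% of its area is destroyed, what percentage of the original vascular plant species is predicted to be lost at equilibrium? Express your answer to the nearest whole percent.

14%

S_new/S_old = (A_new/A_old)^z = 0.59^0.29
= exp(0.29 × ln 0.59) = exp(0.29 × -0.5276) = exp(-0.1530) ≈ 0.8581
Fraction lost = 1 − 0.8581 = 0.1419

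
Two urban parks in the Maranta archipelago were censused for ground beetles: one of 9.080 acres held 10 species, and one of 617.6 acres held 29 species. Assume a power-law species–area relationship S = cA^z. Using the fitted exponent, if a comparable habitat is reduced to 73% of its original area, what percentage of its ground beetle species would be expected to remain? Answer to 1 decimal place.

92.4%

z = ln(29/10) / ln(617.6/9.08) = 1.0647 / 4.2198 = 0.2523
S_new/S_old = (A_new/A_old)^z = 0.73^0.2523 = exp(0.2523 × -0.3147) = 0.9237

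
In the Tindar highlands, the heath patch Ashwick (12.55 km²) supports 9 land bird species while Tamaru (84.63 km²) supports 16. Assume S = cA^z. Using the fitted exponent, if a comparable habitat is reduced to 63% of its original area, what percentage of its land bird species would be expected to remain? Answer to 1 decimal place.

z = ln(16/9) / ln(84.63/12.55) = 0.5754 / 1.9086 = 0.3015
S_new/S_old = (A_new/A_old)^z = 0.63^0.3015 = exp(0.3015 × -0.4620) = 0.87

87.0%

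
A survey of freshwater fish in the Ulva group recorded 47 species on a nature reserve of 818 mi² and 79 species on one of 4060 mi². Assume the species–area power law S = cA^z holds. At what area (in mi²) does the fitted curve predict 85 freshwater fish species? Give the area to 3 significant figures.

5090 mi²

z = ln(79/47) / ln(4060/818) = 0.5193 / 1.6021 = 0.3241
c = 47 / 818^0.3241 = 47 / 8.793 = 5.345
A = (85/5.345)^(1/0.3241) ⇒ ln A = ln(15.9)/0.3241 = 8.5348
A = e^8.5348 ≈ 5089 mi²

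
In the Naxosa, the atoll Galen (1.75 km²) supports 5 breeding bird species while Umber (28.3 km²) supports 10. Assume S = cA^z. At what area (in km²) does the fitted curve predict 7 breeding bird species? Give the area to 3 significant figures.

6.76 km²

z = ln(10/5) / ln(28.3/1.75) = 0.6931 / 2.7832 = 0.2490
c = 5 / 1.75^0.2490 = 5 / 1.15 = 4.35
A = (7/4.35)^(1/0.2490) ⇒ ln A = ln(1.609)/0.2490 = 1.9107
A = e^1.9107 ≈ 6.758 km²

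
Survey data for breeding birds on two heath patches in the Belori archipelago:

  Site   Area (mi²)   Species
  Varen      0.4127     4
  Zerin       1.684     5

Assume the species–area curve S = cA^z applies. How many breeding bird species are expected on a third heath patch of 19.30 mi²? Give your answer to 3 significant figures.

z = ln(5/4) / ln(1.684/0.4127) = 0.2231 / 1.4062 = 0.1587
c = 4 / 0.4127^0.1587 = 4 / 0.869 = 4.603
S₃ = 4.603 × 19.3^0.1587 = 4.603 × 1.6 ≈ 7.363

7.36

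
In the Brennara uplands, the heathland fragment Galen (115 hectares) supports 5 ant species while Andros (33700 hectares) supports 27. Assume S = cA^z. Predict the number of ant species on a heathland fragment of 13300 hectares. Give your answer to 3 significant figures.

20.5

z = ln(27/5) / ln(33700/115) = 1.6864 / 5.6803 = 0.2969
c = 5 / 115^0.2969 = 5 / 4.091 = 1.222
S₃ = 1.222 × 13300^0.2969 = 1.222 × 16.76 ≈ 20.49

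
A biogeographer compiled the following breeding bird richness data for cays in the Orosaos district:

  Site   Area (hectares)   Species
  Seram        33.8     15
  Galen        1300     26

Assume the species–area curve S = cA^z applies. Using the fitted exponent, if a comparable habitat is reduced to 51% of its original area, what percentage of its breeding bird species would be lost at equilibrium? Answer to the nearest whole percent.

z = ln(26/15) / ln(1300/33.8) = 0.5500 / 3.6497 = 0.1507
S_new/S_old = (A_new/A_old)^z = 0.51^0.1507 = exp(0.1507 × -0.6733) = 0.9035
Fraction lost = 1 − 0.9035 = 0.0965

10%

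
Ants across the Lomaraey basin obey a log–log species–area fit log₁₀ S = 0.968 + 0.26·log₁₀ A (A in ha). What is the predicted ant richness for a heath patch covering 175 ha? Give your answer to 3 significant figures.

S = 9.29 × 175^0.26
ln S = ln 9.29 + 0.26 × ln 175 = 2.2289 + 0.26 × 5.1648 = 3.5717
S = e^3.5717 ≈ 35.58

35.6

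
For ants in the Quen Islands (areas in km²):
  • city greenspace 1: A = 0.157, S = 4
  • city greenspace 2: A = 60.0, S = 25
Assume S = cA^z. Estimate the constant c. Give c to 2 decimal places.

7.08

z = ln(S₂/S₁) / ln(A₂/A₁) = ln(25/4) / ln(60/0.157) = 1.8326 / 5.9459 = 0.3082
c = S₁ / A₁^z = 4 / 0.157^0.3082 = 4 / 0.5652 = 7.078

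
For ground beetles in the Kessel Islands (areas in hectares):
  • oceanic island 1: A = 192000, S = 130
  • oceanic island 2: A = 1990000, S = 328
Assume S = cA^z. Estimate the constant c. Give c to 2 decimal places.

z = ln(S₂/S₁) / ln(A₂/A₁) = ln(328/130) / ln(1990000/192000) = 0.9255 / 2.3384 = 0.3958
c = S₁ / A₁^z = 130 / 192000^0.3958 = 130 / 123.3 = 1.054

1.05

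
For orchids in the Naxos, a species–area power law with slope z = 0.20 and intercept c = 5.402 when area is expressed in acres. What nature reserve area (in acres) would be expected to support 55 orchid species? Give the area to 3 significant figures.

109000 acres

55 = 5.402 × A^0.2  ⇒  A^0.2 = 55/5.402 = 10.18
ln A = ln(10.18) / 0.2 = 2.3206 / 0.2 = 11.6028
A = e^11.6028 ≈ 109406 acres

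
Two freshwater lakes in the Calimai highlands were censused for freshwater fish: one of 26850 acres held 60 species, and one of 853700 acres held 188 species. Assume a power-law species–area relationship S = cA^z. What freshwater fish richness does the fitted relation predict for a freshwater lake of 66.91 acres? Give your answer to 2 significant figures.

z = ln(188/60) / ln(853700/26850) = 1.1421 / 3.4593 = 0.3302
c = 60 / 26850^0.3302 = 60 / 28.99 = 2.07
S₃ = 2.07 × 66.91^0.3302 = 2.07 × 4.006 ≈ 8.291

8.3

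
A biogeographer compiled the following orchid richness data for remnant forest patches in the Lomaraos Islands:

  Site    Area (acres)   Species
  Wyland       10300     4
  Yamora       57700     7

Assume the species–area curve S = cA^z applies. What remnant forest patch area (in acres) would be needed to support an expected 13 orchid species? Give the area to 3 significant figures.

388000 acres

z = ln(7/4) / ln(57700/10300) = 0.5596 / 1.7231 = 0.3248
c = 4 / 10300^0.3248 = 4 / 20.1 = 0.199
A = (13/0.199)^(1/0.3248) ⇒ ln A = ln(65.33)/0.3248 = 12.8691
A = e^12.8691 ≈ 388130 acres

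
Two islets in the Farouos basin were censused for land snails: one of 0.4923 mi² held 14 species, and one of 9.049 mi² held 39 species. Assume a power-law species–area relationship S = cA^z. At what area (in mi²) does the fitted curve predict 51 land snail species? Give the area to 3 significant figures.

19.4 mi²

z = ln(39/14) / ln(9.049/0.4923) = 1.0245 / 2.9113 = 0.3519
c = 14 / 0.4923^0.3519 = 14 / 0.7793 = 17.97
A = (51/17.97)^(1/0.3519) ⇒ ln A = ln(2.839)/0.3519 = 2.9650
A = e^2.9650 ≈ 19.39 mi²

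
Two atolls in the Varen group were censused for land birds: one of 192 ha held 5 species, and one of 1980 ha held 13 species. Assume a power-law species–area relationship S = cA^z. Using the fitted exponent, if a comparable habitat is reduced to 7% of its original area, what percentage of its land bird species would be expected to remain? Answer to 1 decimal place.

z = ln(13/5) / ln(1980/192) = 0.9555 / 2.3334 = 0.4095
S_new/S_old = (A_new/A_old)^z = 0.07^0.4095 = exp(0.4095 × -2.6593) = 0.3366

33.7%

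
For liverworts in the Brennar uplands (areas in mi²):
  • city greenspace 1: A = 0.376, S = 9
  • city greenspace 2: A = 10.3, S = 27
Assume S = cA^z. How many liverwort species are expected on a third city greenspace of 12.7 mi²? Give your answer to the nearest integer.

z = ln(27/9) / ln(10.3/0.376) = 1.0986 / 3.3103 = 0.3319
c = 9 / 0.376^0.3319 = 9 / 0.7228 = 12.45
S₃ = 12.45 × 12.7^0.3319 = 12.45 × 2.324 ≈ 28.94

29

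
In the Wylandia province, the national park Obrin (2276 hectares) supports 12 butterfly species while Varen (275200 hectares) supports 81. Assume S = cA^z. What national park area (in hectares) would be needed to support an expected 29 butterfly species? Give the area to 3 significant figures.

z = ln(81/12) / ln(275200/2276) = 1.9095 / 4.7951 = 0.3982
c = 12 / 2276^0.3982 = 12 / 21.72 = 0.5524
A = (29/0.5524)^(1/0.3982) ⇒ ln A = ln(52.5)/0.3982 = 9.9460
A = e^9.9460 ≈ 20868 hectares

20900 hectares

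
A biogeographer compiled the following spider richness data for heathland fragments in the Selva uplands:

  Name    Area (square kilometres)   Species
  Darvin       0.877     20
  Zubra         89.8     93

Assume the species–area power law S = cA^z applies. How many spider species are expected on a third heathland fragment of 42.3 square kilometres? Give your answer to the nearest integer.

z = ln(93/20) / ln(89.8/0.877) = 1.5369 / 4.6288 = 0.3320
c = 20 / 0.877^0.3320 = 20 / 0.9574 = 20.89
S₃ = 20.89 × 42.3^0.3320 = 20.89 × 3.467 ≈ 72.43

72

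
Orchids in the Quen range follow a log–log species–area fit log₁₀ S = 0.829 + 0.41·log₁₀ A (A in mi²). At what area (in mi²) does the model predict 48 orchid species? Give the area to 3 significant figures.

120 mi²

48 = 6.745 × A^0.41  ⇒  A^0.41 = 48/6.745 = 7.116
ln A = ln(7.116) / 0.41 = 1.9624 / 0.41 = 4.7862
A = e^4.7862 ≈ 119.8 mi²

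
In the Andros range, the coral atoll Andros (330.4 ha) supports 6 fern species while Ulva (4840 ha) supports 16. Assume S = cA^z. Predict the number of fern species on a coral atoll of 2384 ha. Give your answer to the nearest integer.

z = ln(16/6) / ln(4840/330.4) = 0.9808 / 2.6844 = 0.3654
c = 6 / 330.4^0.3654 = 6 / 8.326 = 0.7207
S₃ = 0.7207 × 2384^0.3654 = 0.7207 × 17.14 ≈ 12.35

12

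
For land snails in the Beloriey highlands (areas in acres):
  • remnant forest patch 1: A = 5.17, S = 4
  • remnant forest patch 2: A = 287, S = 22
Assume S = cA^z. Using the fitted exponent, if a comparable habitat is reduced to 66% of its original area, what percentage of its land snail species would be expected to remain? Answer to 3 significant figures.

83.8%

z = ln(22/4) / ln(287/5.17) = 1.7047 / 4.0166 = 0.4244
S_new/S_old = (A_new/A_old)^z = 0.66^0.4244 = exp(0.4244 × -0.4155) = 0.8383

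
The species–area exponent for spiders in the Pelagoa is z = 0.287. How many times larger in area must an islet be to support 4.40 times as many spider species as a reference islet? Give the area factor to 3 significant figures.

175

(A₂/A₁)^0.287 = 4.4, so A₂/A₁ = 4.4^(1/0.287) = 4.4^3.484
ln(A₂/A₁) = ln 4.4 / 0.287 = 1.4816 / 0.287 = 5.1624
A₂/A₁ = e^5.1624 ≈ 174.6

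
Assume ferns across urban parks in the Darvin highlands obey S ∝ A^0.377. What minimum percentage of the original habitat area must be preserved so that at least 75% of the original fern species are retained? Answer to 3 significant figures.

Need (A_new/A_old)^0.377 = 0.75, so A_new/A_old = 0.75^(1/0.377) = 0.75^2.653
ln(A_new/A_old) = ln 0.75 / 0.377 = -0.2877 / 0.377 = -0.7631
A_new/A_old = e^-0.7631 ≈ 0.4662

46.6%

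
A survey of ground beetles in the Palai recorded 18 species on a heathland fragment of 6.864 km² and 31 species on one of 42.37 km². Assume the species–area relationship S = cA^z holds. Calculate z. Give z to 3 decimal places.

Taking logs: ln S = ln c + z ln A, so z = (ln S₂ − ln S₁)/(ln A₂ − ln A₁).
z = ln(31/18) / ln(42.37/6.864) = ln(1.722) / ln(6.173) = 0.5436 / 1.8202 = 0.2987

0.299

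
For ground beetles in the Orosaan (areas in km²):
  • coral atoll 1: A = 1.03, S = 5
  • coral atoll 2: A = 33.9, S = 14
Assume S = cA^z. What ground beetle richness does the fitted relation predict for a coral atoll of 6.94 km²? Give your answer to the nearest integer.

z = ln(14/5) / ln(33.9/1.03) = 1.0296 / 3.4939 = 0.2947
c = 5 / 1.03^0.2947 = 5 / 1.009 = 4.957
S₃ = 4.957 × 6.94^0.2947 = 4.957 × 1.77 ≈ 8.773

9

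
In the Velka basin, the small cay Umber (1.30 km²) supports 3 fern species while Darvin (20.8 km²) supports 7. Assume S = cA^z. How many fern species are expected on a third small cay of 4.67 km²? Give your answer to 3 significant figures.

z = ln(7/3) / ln(20.8/1.3) = 0.8473 / 2.7726 = 0.3056
c = 3 / 1.3^0.3056 = 3 / 1.083 = 2.769
S₃ = 2.769 × 4.67^0.3056 = 2.769 × 1.602 ≈ 4.434

4.43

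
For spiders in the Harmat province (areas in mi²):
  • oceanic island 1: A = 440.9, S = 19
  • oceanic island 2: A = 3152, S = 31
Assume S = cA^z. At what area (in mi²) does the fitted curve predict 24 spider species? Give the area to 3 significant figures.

z = ln(31/19) / ln(3152/440.9) = 0.4895 / 1.9670 = 0.2489
c = 19 / 440.9^0.2489 = 19 / 4.551 = 4.175
A = (24/4.175)^(1/0.2489) ⇒ ln A = ln(5.749)/0.2489 = 7.0275
A = e^7.0275 ≈ 1127 mi²

1130 mi²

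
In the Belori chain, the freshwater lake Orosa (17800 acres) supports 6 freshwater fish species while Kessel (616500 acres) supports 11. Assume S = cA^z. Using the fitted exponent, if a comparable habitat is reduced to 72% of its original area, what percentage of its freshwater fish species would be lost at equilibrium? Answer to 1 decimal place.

z = ln(11/6) / ln(616500/17800) = 0.6061 / 3.5449 = 0.1710
S_new/S_old = (A_new/A_old)^z = 0.72^0.1710 = exp(0.1710 × -0.3285) = 0.9454
Fraction lost = 1 − 0.9454 = 0.05462

5.5%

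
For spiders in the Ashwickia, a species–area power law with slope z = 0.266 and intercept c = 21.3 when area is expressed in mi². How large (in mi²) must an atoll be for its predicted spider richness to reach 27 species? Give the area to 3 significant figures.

2.44 mi²

27 = 21.3 × A^0.266  ⇒  A^0.266 = 27/21.3 = 1.268
ln A = ln(1.268) / 0.266 = 0.2371 / 0.266 = 0.8915
A = e^0.8915 ≈ 2.439 mi²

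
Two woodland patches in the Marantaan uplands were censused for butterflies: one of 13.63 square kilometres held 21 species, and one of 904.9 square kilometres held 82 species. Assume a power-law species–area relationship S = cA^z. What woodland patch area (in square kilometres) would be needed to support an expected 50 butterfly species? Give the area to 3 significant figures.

197 square kilometres

z = ln(82/21) / ln(904.9/13.63) = 1.3622 / 4.1956 = 0.3247
c = 21 / 13.63^0.3247 = 21 / 2.335 = 8.992
A = (50/8.992)^(1/0.3247) ⇒ ln A = ln(5.56)/0.3247 = 5.2842
A = e^5.2842 ≈ 197.2 square kilometres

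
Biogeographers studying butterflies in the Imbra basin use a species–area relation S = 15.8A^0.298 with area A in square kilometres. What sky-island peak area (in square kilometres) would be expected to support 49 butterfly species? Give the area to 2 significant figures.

49 = 15.8 × A^0.298  ⇒  A^0.298 = 49/15.8 = 3.101
ln A = ln(3.101) / 0.298 = 1.1318 / 0.298 = 3.7980
A = e^3.7980 ≈ 44.61 square kilometres

45 square kilometres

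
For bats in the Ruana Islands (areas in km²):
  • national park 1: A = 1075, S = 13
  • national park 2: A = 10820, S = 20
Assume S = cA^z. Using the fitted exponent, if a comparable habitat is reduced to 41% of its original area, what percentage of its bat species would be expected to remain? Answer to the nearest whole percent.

85%

z = ln(20/13) / ln(10820/1075) = 0.4308 / 2.3091 = 0.1866
S_new/S_old = (A_new/A_old)^z = 0.41^0.1866 = exp(0.1866 × -0.8916) = 0.8468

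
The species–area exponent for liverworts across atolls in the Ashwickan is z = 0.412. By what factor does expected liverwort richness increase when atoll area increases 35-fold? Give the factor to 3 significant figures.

4.33

S₂/S₁ = (A₂/A₁)^z = 35^0.412
ln(S₂/S₁) = 0.412 × ln 35 = 0.412 × 3.5553 = 1.4648
S₂/S₁ = e^1.4648 ≈ 4.327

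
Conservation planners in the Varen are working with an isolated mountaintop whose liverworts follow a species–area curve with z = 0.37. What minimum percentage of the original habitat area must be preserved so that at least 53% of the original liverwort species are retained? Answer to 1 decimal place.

18.0%

Need (A_new/A_old)^0.37 = 0.53, so A_new/A_old = 0.53^(1/0.37) = 0.53^2.703
ln(A_new/A_old) = ln 0.53 / 0.37 = -0.6349 / 0.37 = -1.7159
A_new/A_old = e^-1.7159 ≈ 0.1798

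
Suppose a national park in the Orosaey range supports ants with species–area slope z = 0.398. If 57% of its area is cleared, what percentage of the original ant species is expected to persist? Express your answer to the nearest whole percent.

S_new/S_old = (A_new/A_old)^z = 0.43^0.398
= exp(0.398 × ln 0.43) = exp(0.398 × -0.8440) = exp(-0.3359) ≈ 0.7147

71%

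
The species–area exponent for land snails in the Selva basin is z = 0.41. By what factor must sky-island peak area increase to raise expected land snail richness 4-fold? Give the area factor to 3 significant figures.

(A₂/A₁)^0.41 = 4, so A₂/A₁ = 4^(1/0.41) = 4^2.439
ln(A₂/A₁) = ln 4 / 0.41 = 1.3863 / 0.41 = 3.3812
A₂/A₁ = e^3.3812 ≈ 29.41

29.4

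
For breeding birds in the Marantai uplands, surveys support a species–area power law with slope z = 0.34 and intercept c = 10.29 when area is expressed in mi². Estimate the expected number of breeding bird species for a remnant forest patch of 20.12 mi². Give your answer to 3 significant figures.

S = 10.29 × 20.12^0.34
ln S = ln 10.29 + 0.34 × ln 20.12 = 2.3312 + 0.34 × 3.0017 = 3.3518
S = e^3.3518 ≈ 28.55

28.6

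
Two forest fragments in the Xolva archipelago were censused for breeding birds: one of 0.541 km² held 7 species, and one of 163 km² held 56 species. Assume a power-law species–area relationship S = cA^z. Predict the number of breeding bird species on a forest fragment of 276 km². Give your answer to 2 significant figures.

z = ln(56/7) / ln(163/0.541) = 2.0794 / 5.7081 = 0.3643
c = 7 / 0.541^0.3643 = 7 / 0.7995 = 8.756
S₃ = 8.756 × 276^0.3643 = 8.756 × 7.748 ≈ 67.84

68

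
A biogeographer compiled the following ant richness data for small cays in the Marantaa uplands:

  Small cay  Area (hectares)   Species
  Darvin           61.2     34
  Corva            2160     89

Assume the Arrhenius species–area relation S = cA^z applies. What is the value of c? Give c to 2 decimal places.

11.19

z = ln(S₂/S₁) / ln(A₂/A₁) = ln(89/34) / ln(2160/61.2) = 0.9623 / 3.5637 = 0.2700
c = S₁ / A₁^z = 34 / 61.2^0.2700 = 34 / 3.037 = 11.19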